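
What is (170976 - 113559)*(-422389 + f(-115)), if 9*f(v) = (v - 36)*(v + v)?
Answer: -72092230169/3 ≈ -2.4031e+10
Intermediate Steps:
f(v) = 2*v*(-36 + v)/9 (f(v) = ((v - 36)*(v + v))/9 = ((-36 + v)*(2*v))/9 = (2*v*(-36 + v))/9 = 2*v*(-36 + v)/9)
(170976 - 113559)*(-422389 + f(-115)) = (170976 - 113559)*(-422389 + (2/9)*(-115)*(-36 - 115)) = 57417*(-422389 + (2/9)*(-115)*(-151)) = 57417*(-422389 + 34730/9) = 57417*(-3766771/9) = -72092230169/3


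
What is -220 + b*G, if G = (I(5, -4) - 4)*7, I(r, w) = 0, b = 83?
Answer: -2544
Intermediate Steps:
G = -28 (G = (0 - 4)*7 = -4*7 = -28)
-220 + b*G = -220 + 83*(-28) = -220 - 2324 = -2544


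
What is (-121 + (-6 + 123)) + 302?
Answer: 298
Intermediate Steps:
(-121 + (-6 + 123)) + 302 = (-121 + 117) + 302 = -4 + 302 = 298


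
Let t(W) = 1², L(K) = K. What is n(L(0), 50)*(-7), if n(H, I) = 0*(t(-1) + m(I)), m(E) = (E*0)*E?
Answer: 0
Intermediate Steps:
t(W) = 1
m(E) = 0 (m(E) = 0*E = 0)
n(H, I) = 0 (n(H, I) = 0*(1 + 0) = 0*1 = 0)
n(L(0), 50)*(-7) = 0*(-7) = 0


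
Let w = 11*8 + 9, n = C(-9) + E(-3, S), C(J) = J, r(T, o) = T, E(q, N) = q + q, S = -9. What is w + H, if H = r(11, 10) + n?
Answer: 93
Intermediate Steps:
E(q, N) = 2*q
n = -15 (n = -9 + 2*(-3) = -9 - 6 = -15)
w = 97 (w = 88 + 9 = 97)
H = -4 (H = 11 - 15 = -4)
w + H = 97 - 4 = 93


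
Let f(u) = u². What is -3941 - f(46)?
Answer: -6057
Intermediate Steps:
-3941 - f(46) = -3941 - 1*46² = -3941 - 1*2116 = -3941 - 2116 = -6057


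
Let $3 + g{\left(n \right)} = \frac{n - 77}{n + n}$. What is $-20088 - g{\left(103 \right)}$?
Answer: $- \frac{2068768}{103} \approx -20085.0$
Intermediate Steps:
$g{\left(n \right)} = -3 + \frac{-77 + n}{2 n}$ ($g{\left(n \right)} = -3 + \frac{n - 77}{n + n} = -3 + \frac{-77 + n}{2 n}$)
$-20088 - g{\left(103 \right)} = -20088 - \frac{-77 - 515}{2 \cdot 103} = -20088 - \frac{1}{2} \cdot \frac{1}{103} \left(-77 - 515\right) = -20088 - \frac{1}{2} \cdot \frac{1}{103} \left(-592\right) = -20088 - - \frac{296}{103} = -20088 + \frac{296}{103} = - \frac{2068768}{103}$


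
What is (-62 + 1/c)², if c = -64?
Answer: 15752961/4096 ≈ 3845.9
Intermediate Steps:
(-62 + 1/c)² = (-62 + 1/(-64))² = (-62 - 1/64)² = (-3969/64)² = 15752961/4096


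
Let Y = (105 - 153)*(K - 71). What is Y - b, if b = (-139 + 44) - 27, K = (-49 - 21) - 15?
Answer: 7610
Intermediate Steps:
K = -85 (K = -70 - 15 = -85)
b = -122 (b = -95 - 27 = -122)
Y = 7488 (Y = (105 - 153)*(-85 - 71) = -48*(-156) = 7488)
Y - b = 7488 - 1*(-122) = 7488 + 122 = 7610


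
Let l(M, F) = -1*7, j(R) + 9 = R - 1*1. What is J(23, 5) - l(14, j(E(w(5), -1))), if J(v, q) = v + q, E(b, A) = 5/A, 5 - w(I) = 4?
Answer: 35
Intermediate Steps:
w(I) = 1 (w(I) = 5 - 1*4 = 5 - 4 = 1)
j(R) = -10 + R (j(R) = -9 + (R - 1*1) = -9 + (R - 1) = -9 + (-1 + R) = -10 + R)
l(M, F) = -7
J(v, q) = q + v
J(23, 5) - l(14, j(E(w(5), -1))) = (5 + 23) - 1*(-7) = 28 + 7 = 35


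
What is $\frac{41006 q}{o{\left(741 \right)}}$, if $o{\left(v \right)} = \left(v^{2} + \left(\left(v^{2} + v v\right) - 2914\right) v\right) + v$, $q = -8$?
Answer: $- \frac{23432}{58009185} \approx -0.00040394$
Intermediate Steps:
$o{\left(v \right)} = v + v^{2} + v \left(-2914 + 2 v^{2}\right)$ ($o{\left(v \right)} = \left(v^{2} + \left(\left(v^{2} + v^{2}\right) - 2914\right) v\right) + v = \left(v^{2} + \left(2 v^{2} - 2914\right) v\right) + v = \left(v^{2} + \left(-2914 + 2 v^{2}\right) v\right) + v = \left(v^{2} + v \left(-2914 + 2 v^{2}\right)\right) + v = v + v^{2} + v \left(-2914 + 2 v^{2}\right)$)
$\frac{41006 q}{o{\left(741 \right)}} = \frac{41006 \left(-8\right)}{741 \left(-2913 + 741 + 2 \cdot 741^{2}\right)} = - \frac{328048}{741 \left(-2913 + 741 + 2 \cdot 549081\right)} = - \frac{328048}{741 \left(-2913 + 741 + 1098162\right)} = - \frac{328048}{741 \cdot 1095990} = - \frac{328048}{812128590} = \left(-328048\right) \frac{1}{812128590} = - \frac{23432}{58009185}$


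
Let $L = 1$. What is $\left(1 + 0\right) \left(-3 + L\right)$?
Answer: $-2$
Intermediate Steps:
$\left(1 + 0\right) \left(-3 + L\right) = \left(1 + 0\right) \left(-3 + 1\right) = 1 \left(-2\right) = -2$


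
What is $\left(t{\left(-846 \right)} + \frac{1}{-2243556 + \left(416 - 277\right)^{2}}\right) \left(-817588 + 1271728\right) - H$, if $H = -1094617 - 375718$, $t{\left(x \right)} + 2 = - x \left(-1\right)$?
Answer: $- \frac{170661274436923}{444847} \approx -3.8364 \cdot 10^{8}$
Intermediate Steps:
$t{\left(x \right)} = -2 + x$ ($t{\left(x \right)} = -2 + - x \left(-1\right) = -2 + x$)
$H = -1470335$ ($H = -1094617 - 375718 = -1470335$)
$\left(t{\left(-846 \right)} + \frac{1}{-2243556 + \left(416 - 277\right)^{2}}\right) \left(-817588 + 1271728\right) - H = \left(\left(-2 - 846\right) + \frac{1}{-2243556 + \left(416 - 277\right)^{2}}\right) \left(-817588 + 1271728\right) - -1470335 = \left(-848 + \frac{1}{-2243556 + 139^{2}}\right) 454140 + 1470335 = \left(-848 + \frac{1}{-2243556 + 19321}\right) 454140 + 1470335 = \left(-848 + \frac{1}{-2224235}\right) 454140 + 1470335 = \left(-848 - \frac{1}{2224235}\right) 454140 + 1470335 = \left(- \frac{1886151281}{2224235}\right) 454140 + 1470335 = - \frac{171315348550668}{444847} + 1470335 = - \frac{170661274436923}{444847}$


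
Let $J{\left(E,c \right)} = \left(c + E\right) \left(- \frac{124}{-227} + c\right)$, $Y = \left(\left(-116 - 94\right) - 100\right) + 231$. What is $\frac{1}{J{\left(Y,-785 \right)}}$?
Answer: $\frac{227}{153853344} \approx 1.4754 \cdot 10^{-6}$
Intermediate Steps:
$Y = -79$ ($Y = \left(-210 - 100\right) + 231 = -310 + 231 = -79$)
$J{\left(E,c \right)} = \left(\frac{124}{227} + c\right) \left(E + c\right)$ ($J{\left(E,c \right)} = \left(E + c\right) \left(\left(-124\right) \left(- \frac{1}{227}\right) + c\right) = \left(E + c\right) \left(\frac{124}{227} + c\right) = \left(\frac{124}{227} + c\right) \left(E + c\right)$)
$\frac{1}{J{\left(Y,-785 \right)}} = \frac{1}{\left(-785\right)^{2} + \frac{124}{227} \left(-79\right) + \frac{124}{227} \left(-785\right) - -62015} = \frac{1}{616225 - \frac{9796}{227} - \frac{97340}{227} + 62015} = \frac{1}{\frac{153853344}{227}} = \frac{227}{153853344}$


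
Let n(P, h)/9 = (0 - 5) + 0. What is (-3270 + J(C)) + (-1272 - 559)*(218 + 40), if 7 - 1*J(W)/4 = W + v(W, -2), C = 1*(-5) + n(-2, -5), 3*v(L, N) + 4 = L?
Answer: -475368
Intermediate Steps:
n(P, h) = -45 (n(P, h) = 9*((0 - 5) + 0) = 9*(-5 + 0) = 9*(-5) = -45)
v(L, N) = -4/3 + L/3
C = -50 (C = 1*(-5) - 45 = -5 - 45 = -50)
J(W) = 100/3 - 16*W/3 (J(W) = 28 - 4*(W + (-4/3 + W/3)) = 28 - 4*(-4/3 + 4*W/3) = 28 + (16/3 - 16*W/3) = 100/3 - 16*W/3)
(-3270 + J(C)) + (-1272 - 559)*(218 + 40) = (-3270 + (100/3 - 16/3*(-50))) + (-1272 - 559)*(218 + 40) = (-3270 + (100/3 + 800/3)) - 1831*258 = (-3270 + 300) - 472398 = -2970 - 472398 = -475368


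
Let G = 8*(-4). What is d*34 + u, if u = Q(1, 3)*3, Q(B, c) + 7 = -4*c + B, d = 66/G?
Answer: -993/8 ≈ -124.13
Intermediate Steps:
G = -32
d = -33/16 (d = 66/(-32) = 66*(-1/32) = -33/16 ≈ -2.0625)
Q(B, c) = -7 + B - 4*c (Q(B, c) = -7 + (-4*c + B) = -7 + (B - 4*c) = -7 + B - 4*c)
u = -54 (u = (-7 + 1 - 4*3)*3 = (-7 + 1 - 12)*3 = -18*3 = -54)
d*34 + u = -33/16*34 - 54 = -561/8 - 54 = -993/8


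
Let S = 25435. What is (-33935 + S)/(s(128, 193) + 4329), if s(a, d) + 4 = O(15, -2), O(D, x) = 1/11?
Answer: -23375/11894 ≈ -1.9653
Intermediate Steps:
O(D, x) = 1/11
s(a, d) = -43/11 (s(a, d) = -4 + 1/11 = -43/11)
(-33935 + S)/(s(128, 193) + 4329) = (-33935 + 25435)/(-43/11 + 4329) = -8500/47576/11 = -8500*11/47576 = -23375/11894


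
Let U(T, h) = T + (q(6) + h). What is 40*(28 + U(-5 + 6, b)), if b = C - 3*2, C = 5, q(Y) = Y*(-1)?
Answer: 880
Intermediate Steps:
q(Y) = -Y
b = -1 (b = 5 - 3*2 = 5 - 6 = -1)
U(T, h) = -6 + T + h (U(T, h) = T + (-1*6 + h) = T + (-6 + h) = -6 + T + h)
40*(28 + U(-5 + 6, b)) = 40*(28 + (-6 + (-5 + 6) - 1)) = 40*(28 + (-6 + 1 - 1)) = 40*(28 - 6) = 40*22 = 880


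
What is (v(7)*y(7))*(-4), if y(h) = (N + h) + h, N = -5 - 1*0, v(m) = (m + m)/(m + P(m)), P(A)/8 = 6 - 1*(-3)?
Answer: -504/79 ≈ -6.3797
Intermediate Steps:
P(A) = 72 (P(A) = 8*(6 - 1*(-3)) = 8*(6 + 3) = 8*9 = 72)
v(m) = 2*m/(72 + m) (v(m) = (m + m)/(m + 72) = (2*m)/(72 + m) = 2*m/(72 + m))
N = -5 (N = -5 + 0 = -5)
y(h) = -5 + 2*h (y(h) = (-5 + h) + h = -5 + 2*h)
(v(7)*y(7))*(-4) = ((2*7/(72 + 7))*(-5 + 2*7))*(-4) = ((2*7/79)*(-5 + 14))*(-4) = ((2*7*(1/79))*9)*(-4) = ((14/79)*9)*(-4) = (126/79)*(-4) = -504/79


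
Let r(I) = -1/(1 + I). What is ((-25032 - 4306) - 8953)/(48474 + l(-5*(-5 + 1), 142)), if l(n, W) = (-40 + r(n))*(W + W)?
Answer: -804111/779110 ≈ -1.0321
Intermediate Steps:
l(n, W) = 2*W*(-40 - 1/(1 + n)) (l(n, W) = (-40 - 1/(1 + n))*(W + W) = (-40 - 1/(1 + n))*(2*W) = 2*W*(-40 - 1/(1 + n)))
((-25032 - 4306) - 8953)/(48474 + l(-5*(-5 + 1), 142)) = ((-25032 - 4306) - 8953)/(48474 - 2*142*(41 + 40*(-5*(-5 + 1)))/(1 - 5*(-5 + 1))) = (-29338 - 8953)/(48474 - 2*142*(41 + 40*(-5*(-4)))/(1 - 5*(-4))) = -38291/(48474 - 2*142*(41 + 40*20)/(1 + 20)) = -38291/(48474 - 2*142*(41 + 800)/21) = -38291/(48474 - 2*142*1/21*841) = -38291/(48474 - 238844/21) = -38291/779110/21 = -38291*21/779110 = -804111/779110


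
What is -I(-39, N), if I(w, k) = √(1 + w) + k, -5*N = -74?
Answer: -74/5 - I*√38 ≈ -14.8 - 6.1644*I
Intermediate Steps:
N = 74/5 (N = -⅕*(-74) = 74/5 ≈ 14.800)
I(w, k) = k + √(1 + w)
-I(-39, N) = -(74/5 + √(1 - 39)) = -(74/5 + √(-38)) = -(74/5 + I*√38) = -74/5 - I*√38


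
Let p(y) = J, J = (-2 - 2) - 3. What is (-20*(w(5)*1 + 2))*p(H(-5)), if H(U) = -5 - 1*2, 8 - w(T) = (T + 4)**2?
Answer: -9940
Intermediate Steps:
w(T) = 8 - (4 + T)**2 (w(T) = 8 - (T + 4)**2 = 8 - (4 + T)**2)
H(U) = -7 (H(U) = -5 - 2 = -7)
J = -7 (J = -4 - 3 = -7)
p(y) = -7
(-20*(w(5)*1 + 2))*p(H(-5)) = -20*((8 - (4 + 5)**2)*1 + 2)*(-7) = -20*((8 - 1*9**2)*1 + 2)*(-7) = -20*((8 - 1*81)*1 + 2)*(-7) = -20*((8 - 81)*1 + 2)*(-7) = -20*(-73*1 + 2)*(-7) = -20*(-73 + 2)*(-7) = -20*(-71)*(-7) = 1420*(-7) = -9940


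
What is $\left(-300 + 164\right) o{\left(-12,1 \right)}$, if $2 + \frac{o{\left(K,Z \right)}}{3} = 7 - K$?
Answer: $-6936$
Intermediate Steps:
$o{\left(K,Z \right)} = 15 - 3 K$ ($o{\left(K,Z \right)} = -6 + 3 \left(7 - K\right) = -6 - \left(-21 + 3 K\right) = 15 - 3 K$)
$\left(-300 + 164\right) o{\left(-12,1 \right)} = \left(-300 + 164\right) \left(15 - -36\right) = - 136 \left(15 + 36\right) = \left(-136\right) 51 = -6936$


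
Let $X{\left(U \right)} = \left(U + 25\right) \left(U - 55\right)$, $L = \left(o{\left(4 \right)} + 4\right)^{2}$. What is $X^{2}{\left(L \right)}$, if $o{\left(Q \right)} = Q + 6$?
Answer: $971007921$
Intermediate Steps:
$o{\left(Q \right)} = 6 + Q$
$L = 196$ ($L = \left(\left(6 + 4\right) + 4\right)^{2} = \left(10 + 4\right)^{2} = 14^{2} = 196$)
$X{\left(U \right)} = \left(-55 + U\right) \left(25 + U\right)$ ($X{\left(U \right)} = \left(25 + U\right) \left(-55 + U\right) = \left(-55 + U\right) \left(25 + U\right)$)
$X^{2}{\left(L \right)} = \left(-1375 + 196^{2} - 5880\right)^{2} = \left(-1375 + 38416 - 5880\right)^{2} = 31161^{2} = 971007921$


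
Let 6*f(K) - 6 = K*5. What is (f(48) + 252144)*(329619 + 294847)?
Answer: 157480958210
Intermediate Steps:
f(K) = 1 + 5*K/6 (f(K) = 1 + (K*5)/6 = 1 + (5*K)/6 = 1 + 5*K/6)
(f(48) + 252144)*(329619 + 294847) = ((1 + (5/6)*48) + 252144)*(329619 + 294847) = ((1 + 40) + 252144)*624466 = (41 + 252144)*624466 = 252185*624466 = 157480958210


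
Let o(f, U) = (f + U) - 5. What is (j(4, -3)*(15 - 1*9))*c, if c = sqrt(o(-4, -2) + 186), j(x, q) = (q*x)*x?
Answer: -1440*sqrt(7) ≈ -3809.9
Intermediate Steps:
j(x, q) = q*x**2
o(f, U) = -5 + U + f (o(f, U) = (U + f) - 5 = -5 + U + f)
c = 5*sqrt(7) (c = sqrt((-5 - 2 - 4) + 186) = sqrt(-11 + 186) = sqrt(175) = 5*sqrt(7) ≈ 13.229)
(j(4, -3)*(15 - 1*9))*c = ((-3*4**2)*(15 - 1*9))*(5*sqrt(7)) = ((-3*16)*(15 - 9))*(5*sqrt(7)) = (-48*6)*(5*sqrt(7)) = -1440*sqrt(7)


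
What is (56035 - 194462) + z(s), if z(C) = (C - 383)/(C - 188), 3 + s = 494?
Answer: -13981091/101 ≈ -1.3843e+5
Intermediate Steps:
s = 491 (s = -3 + 494 = 491)
z(C) = (-383 + C)/(-188 + C)
(56035 - 194462) + z(s) = (56035 - 194462) + (-383 + 491)/(-188 + 491) = -138427 + 108/303 = -138427 + (1/303)*108 = -138427 + 36/101 = -13981091/101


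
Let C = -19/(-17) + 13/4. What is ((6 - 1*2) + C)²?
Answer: 323761/4624 ≈ 70.018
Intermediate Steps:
C = 297/68 (C = -19*(-1/17) + 13*(¼) = 19/17 + 13/4 = 297/68 ≈ 4.3676)
((6 - 1*2) + C)² = ((6 - 1*2) + 297/68)² = ((6 - 2) + 297/68)² = (4 + 297/68)² = (569/68)² = 323761/4624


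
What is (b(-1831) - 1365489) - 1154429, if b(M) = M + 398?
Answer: -2521351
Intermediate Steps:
b(M) = 398 + M
(b(-1831) - 1365489) - 1154429 = ((398 - 1831) - 1365489) - 1154429 = (-1433 - 1365489) - 1154429 = -1366922 - 1154429 = -2521351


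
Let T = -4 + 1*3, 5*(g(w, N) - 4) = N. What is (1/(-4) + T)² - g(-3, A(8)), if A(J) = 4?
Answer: -259/80 ≈ -3.2375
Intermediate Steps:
g(w, N) = 4 + N/5
T = -1 (T = -4 + 3 = -1)
(1/(-4) + T)² - g(-3, A(8)) = (1/(-4) - 1)² - (4 + (⅕)*4) = (-¼ - 1)² - (4 + ⅘) = (-5/4)² - 1*24/5 = 25/16 - 24/5 = -259/80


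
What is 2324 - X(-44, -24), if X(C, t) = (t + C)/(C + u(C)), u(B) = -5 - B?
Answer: 11552/5 ≈ 2310.4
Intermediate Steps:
X(C, t) = -C/5 - t/5 (X(C, t) = (t + C)/(C + (-5 - C)) = (C + t)/(-5) = (C + t)*(-⅕) = -C/5 - t/5)
2324 - X(-44, -24) = 2324 - (-⅕*(-44) - ⅕*(-24)) = 2324 - (44/5 + 24/5) = 2324 - 1*68/5 = 2324 - 68/5 = 11552/5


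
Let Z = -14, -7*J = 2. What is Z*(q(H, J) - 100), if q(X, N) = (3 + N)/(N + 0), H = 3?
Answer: 1533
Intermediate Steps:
J = -2/7 (J = -⅐*2 = -2/7 ≈ -0.28571)
q(X, N) = (3 + N)/N
Z*(q(H, J) - 100) = -14*((3 - 2/7)/(-2/7) - 100) = -14*(-7/2*19/7 - 100) = -14*(-19/2 - 100) = -14*(-219/2) = 1533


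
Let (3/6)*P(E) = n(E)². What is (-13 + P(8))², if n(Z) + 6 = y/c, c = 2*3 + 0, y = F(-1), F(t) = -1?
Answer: 1288225/324 ≈ 3976.0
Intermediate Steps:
y = -1
c = 6 (c = 6 + 0 = 6)
n(Z) = -37/6 (n(Z) = -6 - 1/6 = -6 - 1*⅙ = -6 - ⅙ = -37/6)
P(E) = 1369/18 (P(E) = 2*(-37/6)² = 2*(1369/36) = 1369/18)
(-13 + P(8))² = (-13 + 1369/18)² = (1135/18)² = 1288225/324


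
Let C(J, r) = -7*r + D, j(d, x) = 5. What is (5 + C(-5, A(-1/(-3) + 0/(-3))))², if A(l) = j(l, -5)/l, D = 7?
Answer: 8649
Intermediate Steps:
A(l) = 5/l
C(J, r) = 7 - 7*r (C(J, r) = -7*r + 7 = 7 - 7*r)
(5 + C(-5, A(-1/(-3) + 0/(-3))))² = (5 + (7 - 35/(-1/(-3) + 0/(-3))))² = (5 + (7 - 35/(-1*(-⅓) + 0*(-⅓))))² = (5 + (7 - 35/(⅓ + 0)))² = (5 + (7 - 35/⅓))² = (5 + (7 - 35*3))² = (5 + (7 - 7*15))² = (5 + (7 - 105))² = (5 - 98)² = (-93)² = 8649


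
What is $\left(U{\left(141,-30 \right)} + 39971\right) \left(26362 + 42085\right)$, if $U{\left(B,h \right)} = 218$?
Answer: $2750816483$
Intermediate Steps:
$\left(U{\left(141,-30 \right)} + 39971\right) \left(26362 + 42085\right) = \left(218 + 39971\right) \left(26362 + 42085\right) = 40189 \cdot 68447 = 2750816483$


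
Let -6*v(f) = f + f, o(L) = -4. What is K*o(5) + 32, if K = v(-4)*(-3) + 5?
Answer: 28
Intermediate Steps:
v(f) = -f/3 (v(f) = -(f + f)/6 = -f/3)
K = 1 (K = -1/3*(-4)*(-3) + 5 = (4/3)*(-3) + 5 = -4 + 5 = 1)
K*o(5) + 32 = 1*(-4) + 32 = -4 + 32 = 28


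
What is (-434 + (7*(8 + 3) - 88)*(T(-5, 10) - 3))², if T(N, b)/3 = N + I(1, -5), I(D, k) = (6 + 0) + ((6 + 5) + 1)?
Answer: 688900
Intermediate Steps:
I(D, k) = 18 (I(D, k) = 6 + (11 + 1) = 6 + 12 = 18)
T(N, b) = 54 + 3*N (T(N, b) = 3*(N + 18) = 3*(18 + N) = 54 + 3*N)
(-434 + (7*(8 + 3) - 88)*(T(-5, 10) - 3))² = (-434 + (7*(8 + 3) - 88)*((54 + 3*(-5)) - 3))² = (-434 + (7*11 - 88)*((54 - 15) - 3))² = (-434 + (77 - 88)*(39 - 3))² = (-434 - 11*36)² = (-434 - 396)² = (-830)² = 688900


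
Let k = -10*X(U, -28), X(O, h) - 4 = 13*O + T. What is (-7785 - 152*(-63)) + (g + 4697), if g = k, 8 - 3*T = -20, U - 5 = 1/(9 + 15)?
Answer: 22797/4 ≈ 5699.3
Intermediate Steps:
U = 121/24 (U = 5 + 1/(9 + 15) = 5 + 1/24 = 121/24 ≈ 5.0417)
T = 28/3 (T = 8/3 - ⅓*(-20) = 8/3 + 20/3 = 28/3 ≈ 9.3333)
X(O, h) = 40/3 + 13*O (X(O, h) = 4 + (13*O + 28/3) = 4 + (28/3 + 13*O) = 40/3 + 13*O)
k = -3155/4 (k = -10*(40/3 + 13*(121/24)) = -10*(40/3 + 1573/24) = -10*631/8 = -3155/4 ≈ -788.75)
g = -3155/4 ≈ -788.75
(-7785 - 152*(-63)) + (g + 4697) = (-7785 - 152*(-63)) + (-3155/4 + 4697) = (-7785 + 9576) + 15633/4 = 1791 + 15633/4 = 22797/4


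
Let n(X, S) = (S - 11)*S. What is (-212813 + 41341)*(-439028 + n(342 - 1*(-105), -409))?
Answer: 45825549056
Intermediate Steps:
n(X, S) = S*(-11 + S) (n(X, S) = (-11 + S)*S = S*(-11 + S))
(-212813 + 41341)*(-439028 + n(342 - 1*(-105), -409)) = (-212813 + 41341)*(-439028 - 409*(-11 - 409)) = -171472*(-439028 - 409*(-420)) = -171472*(-439028 + 171780) = -171472*(-267248) = 45825549056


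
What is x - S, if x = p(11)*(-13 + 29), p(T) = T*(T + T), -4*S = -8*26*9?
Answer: 3404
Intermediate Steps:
S = 468 (S = -(-8*26)*9/4 = -(-52)*9 = -1/4*(-1872) = 468)
p(T) = 2*T**2 (p(T) = T*(2*T) = 2*T**2)
x = 3872 (x = (2*11**2)*(-13 + 29) = (2*121)*16 = 242*16 = 3872)
x - S = 3872 - 1*468 = 3872 - 468 = 3404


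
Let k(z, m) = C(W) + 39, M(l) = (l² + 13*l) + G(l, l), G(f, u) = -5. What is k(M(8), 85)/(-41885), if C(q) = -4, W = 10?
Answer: -7/8377 ≈ -0.00083562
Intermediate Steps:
M(l) = -5 + l² + 13*l (M(l) = (l² + 13*l) - 5 = -5 + l² + 13*l)
k(z, m) = 35 (k(z, m) = -4 + 39 = 35)
k(M(8), 85)/(-41885) = 35/(-41885) = 35*(-1/41885) = -7/8377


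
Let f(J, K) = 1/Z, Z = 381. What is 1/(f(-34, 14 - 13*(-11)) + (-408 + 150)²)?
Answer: 381/25360885 ≈ 1.5023e-5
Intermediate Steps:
f(J, K) = 1/381
1/(f(-34, 14 - 13*(-11)) + (-408 + 150)²) = 1/(1/381 + (-408 + 150)²) = 1/(1/381 + (-258)²) = 1/(1/381 + 66564) = 1/(25360885/381) = 381/25360885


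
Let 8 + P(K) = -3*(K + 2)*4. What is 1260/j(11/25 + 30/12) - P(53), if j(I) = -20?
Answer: 605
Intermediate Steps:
P(K) = -32 - 12*K (P(K) = -8 - 3*(K + 2)*4 = -8 - 3*(2 + K)*4 = -8 + (-6 - 3*K)*4 = -8 + (-24 - 12*K) = -32 - 12*K)
1260/j(11/25 + 30/12) - P(53) = 1260/(-20) - (-32 - 12*53) = 1260*(-1/20) - (-32 - 636) = -63 - 1*(-668) = -63 + 668 = 605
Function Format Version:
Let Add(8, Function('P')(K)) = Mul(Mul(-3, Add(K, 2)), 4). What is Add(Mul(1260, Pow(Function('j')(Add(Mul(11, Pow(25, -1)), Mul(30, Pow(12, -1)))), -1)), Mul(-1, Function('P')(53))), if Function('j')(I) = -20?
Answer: 605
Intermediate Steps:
Function('P')(K) = Add(-32, Mul(-12, K)) (Function('P')(K) = Add(-8, Mul(Mul(-3, Add(K, 2)), 4)) = Add(-8, Mul(Mul(-3, Add(2, K)), 4)) = Add(-8, Mul(Add(-6, Mul(-3, K)), 4)) = Add(-8, Add(-24, Mul(-12, K))) = Add(-32, Mul(-12, K)))
Add(Mul(1260, Pow(Function('j')(Add(Mul(11, Pow(25, -1)), Mul(30, Pow(12, -1)))), -1)), Mul(-1, Function('P')(53))) = Add(Mul(1260, Pow(-20, -1)), Mul(-1, Add(-32, Mul(-12, 53)))) = Add(Mul(1260, Rational(-1, 20)), Mul(-1, Add(-32, -636))) = Add(-63, Mul(-1, -668)) = Add(-63, 668) = 605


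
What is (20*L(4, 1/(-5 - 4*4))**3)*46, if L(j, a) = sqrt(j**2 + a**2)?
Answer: 6492440*sqrt(7057)/9261 ≈ 58893.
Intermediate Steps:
L(j, a) = sqrt(a**2 + j**2)
(20*L(4, 1/(-5 - 4*4))**3)*46 = (20*(sqrt((1/(-5 - 4*4))**2 + 4**2))**3)*46 = (20*(sqrt((1/(-5 - 16))**2 + 16))**3)*46 = (20*(sqrt((1/(-21))**2 + 16))**3)*46 = (20*(sqrt((-1/21)**2 + 16))**3)*46 = (20*(sqrt(1/441 + 16))**3)*46 = (20*(sqrt(7057/441))**3)*46 = (20*(sqrt(7057)/21)**3)*46 = (20*(7057*sqrt(7057)/9261))*46 = (141140*sqrt(7057)/9261)*46 = 6492440*sqrt(7057)/9261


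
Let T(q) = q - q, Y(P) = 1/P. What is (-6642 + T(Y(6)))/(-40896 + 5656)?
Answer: 3321/17620 ≈ 0.18848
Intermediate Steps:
T(q) = 0
(-6642 + T(Y(6)))/(-40896 + 5656) = (-6642 + 0)/(-40896 + 5656) = -6642/(-35240) = -6642*(-1/35240) = 3321/17620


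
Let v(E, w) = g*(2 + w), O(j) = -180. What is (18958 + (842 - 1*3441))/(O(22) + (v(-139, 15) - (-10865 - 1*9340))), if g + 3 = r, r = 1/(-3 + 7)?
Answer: 65436/79913 ≈ 0.81884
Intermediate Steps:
r = ¼ (r = 1/4 = ¼ ≈ 0.25000)
g = -11/4 (g = -3 + ¼ = -11/4 ≈ -2.7500)
v(E, w) = -11/2 - 11*w/4 (v(E, w) = -11*(2 + w)/4 = -11/2 - 11*w/4)
(18958 + (842 - 1*3441))/(O(22) + (v(-139, 15) - (-10865 - 1*9340))) = (18958 + (842 - 1*3441))/(-180 + ((-11/2 - 11/4*15) - (-10865 - 1*9340))) = (18958 + (842 - 3441))/(-180 + ((-11/2 - 165/4) - (-10865 - 9340))) = (18958 - 2599)/(-180 + (-187/4 - 1*(-20205))) = 16359/(-180 + (-187/4 + 20205)) = 16359/(-180 + 80633/4) = 16359/(79913/4) = 16359*(4/79913) = 65436/79913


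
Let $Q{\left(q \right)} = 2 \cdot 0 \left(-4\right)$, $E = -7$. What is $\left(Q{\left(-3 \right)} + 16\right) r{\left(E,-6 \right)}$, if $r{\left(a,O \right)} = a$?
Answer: $-112$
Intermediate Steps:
$Q{\left(q \right)} = 0$ ($Q{\left(q \right)} = 0 \left(-4\right) = 0$)
$\left(Q{\left(-3 \right)} + 16\right) r{\left(E,-6 \right)} = \left(0 + 16\right) \left(-7\right) = 16 \left(-7\right) = -112$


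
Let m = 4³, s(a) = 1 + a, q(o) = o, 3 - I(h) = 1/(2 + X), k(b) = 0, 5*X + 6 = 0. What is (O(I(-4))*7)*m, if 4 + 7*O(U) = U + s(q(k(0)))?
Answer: -80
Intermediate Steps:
X = -6/5 (X = -6/5 + (⅕)*0 = -6/5 + 0 = -6/5 ≈ -1.2000)
I(h) = 7/4 (I(h) = 3 - 1/(2 - 6/5) = 3 - 1/⅘ = 3 - 1*5/4 = 3 - 5/4 = 7/4)
m = 64
O(U) = -3/7 + U/7 (O(U) = -4/7 + (U + (1 + 0))/7 = -4/7 + (U + 1)/7 = -4/7 + (1 + U)/7 = -4/7 + (⅐ + U/7) = -3/7 + U/7)
(O(I(-4))*7)*m = ((-3/7 + (⅐)*(7/4))*7)*64 = ((-3/7 + ¼)*7)*64 = -5/28*7*64 = -5/4*64 = -80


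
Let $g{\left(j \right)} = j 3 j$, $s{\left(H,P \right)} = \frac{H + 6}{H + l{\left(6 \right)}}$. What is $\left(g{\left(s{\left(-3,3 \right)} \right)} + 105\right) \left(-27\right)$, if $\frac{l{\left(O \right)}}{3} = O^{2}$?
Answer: $- \frac{3472956}{1225} \approx -2835.1$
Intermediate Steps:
$l{\left(O \right)} = 3 O^{2}$
$s{\left(H,P \right)} = \frac{6 + H}{108 + H}$ ($s{\left(H,P \right)} = \frac{H + 6}{H + 3 \cdot 6^{2}} = \frac{6 + H}{H + 3 \cdot 36} = \frac{6 + H}{H + 108} = \frac{6 + H}{108 + H}$)
$g{\left(j \right)} = 3 j^{2}$ ($g{\left(j \right)} = 3 j j = 3 j^{2}$)
$\left(g{\left(s{\left(-3,3 \right)} \right)} + 105\right) \left(-27\right) = \left(3 \left(\frac{6 - 3}{108 - 3}\right)^{2} + 105\right) \left(-27\right) = \left(3 \left(\frac{1}{105} \cdot 3\right)^{2} + 105\right) \left(-27\right) = \left(\frac{3}{1225} + 105\right) \left(-27\right) = \frac{128628}{1225} \left(-27\right) = - \frac{3472956}{1225}$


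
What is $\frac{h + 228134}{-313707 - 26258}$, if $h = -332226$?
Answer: $\frac{104092}{339965} \approx 0.30618$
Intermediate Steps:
$\frac{h + 228134}{-313707 - 26258} = \frac{-332226 + 228134}{-313707 - 26258} = - \frac{104092}{-339965} = \left(-104092\right) \left(- \frac{1}{339965}\right) = \frac{104092}{339965}$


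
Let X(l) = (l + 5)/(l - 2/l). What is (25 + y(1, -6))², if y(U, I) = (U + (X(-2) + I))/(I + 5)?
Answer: 1089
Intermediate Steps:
X(l) = (5 + l)/(l - 2/l)
y(U, I) = (-3 + I + U)/(5 + I) (y(U, I) = (U + (-2*(5 - 2)/(-2 + (-2)²) + I))/(I + 5) = (U + (-2*3/(-2 + 4) + I))/(5 + I) = (U + (-2*3/2 + I))/(5 + I) = (U + (-2*½*3 + I))/(5 + I) = (U + (-3 + I))/(5 + I) = (-3 + I + U)/(5 + I))
(25 + y(1, -6))² = (25 + (-3 - 6 + 1)/(5 - 6))² = (25 - 8/(-1))² = (25 - 1*(-8))² = (25 + 8)² = 33² = 1089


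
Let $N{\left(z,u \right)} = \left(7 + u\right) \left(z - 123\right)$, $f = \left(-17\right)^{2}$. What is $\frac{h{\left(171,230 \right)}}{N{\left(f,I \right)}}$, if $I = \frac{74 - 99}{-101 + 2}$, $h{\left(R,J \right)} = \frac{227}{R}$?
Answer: $\frac{2497}{2264572} \approx 0.0011026$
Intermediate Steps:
$f = 289$
$I = \frac{25}{99}$ ($I = - \frac{25}{-99} = \left(-25\right) \left(- \frac{1}{99}\right) = \frac{25}{99} \approx 0.25253$)
$N{\left(z,u \right)} = \left(-123 + z\right) \left(7 + u\right)$ ($N{\left(z,u \right)} = \left(7 + u\right) \left(-123 + z\right) = \left(-123 + z\right) \left(7 + u\right)$)
$\frac{h{\left(171,230 \right)}}{N{\left(f,I \right)}} = \frac{227 \cdot \frac{1}{171}}{-861 - \frac{1025}{33} + 7 \cdot 289 + \frac{25}{99} \cdot 289} = \frac{227 \cdot \frac{1}{171}}{-861 - \frac{1025}{33} + 2023 + \frac{7225}{99}} = \frac{227}{171 \cdot \frac{119188}{99}} = \frac{227}{171} \cdot \frac{99}{119188} = \frac{2497}{2264572}$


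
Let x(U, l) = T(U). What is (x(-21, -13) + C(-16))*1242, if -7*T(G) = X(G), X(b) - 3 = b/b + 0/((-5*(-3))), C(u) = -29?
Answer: -257094/7 ≈ -36728.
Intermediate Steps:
X(b) = 4 (X(b) = 3 + (b/b + 0/((-5*(-3)))) = 3 + (1 + 0/15) = 3 + (1 + 0*(1/15)) = 3 + (1 + 0) = 3 + 1 = 4)
T(G) = -4/7 (T(G) = -1/7*4 = -4/7)
x(U, l) = -4/7
(x(-21, -13) + C(-16))*1242 = (-4/7 - 29)*1242 = -207/7*1242 = -257094/7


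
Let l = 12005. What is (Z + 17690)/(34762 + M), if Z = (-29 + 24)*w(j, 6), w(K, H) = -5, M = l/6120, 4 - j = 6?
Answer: 21683160/42551089 ≈ 0.50958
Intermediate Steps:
j = -2 (j = 4 - 1*6 = 4 - 6 = -2)
M = 2401/1224 (M = 12005/6120 = 12005*(1/6120) = 2401/1224 ≈ 1.9616)
Z = 25 (Z = (-29 + 24)*(-5) = -5*(-5) = 25)
(Z + 17690)/(34762 + M) = (25 + 17690)/(34762 + 2401/1224) = 17715/(42551089/1224) = 17715*(1224/42551089) = 21683160/42551089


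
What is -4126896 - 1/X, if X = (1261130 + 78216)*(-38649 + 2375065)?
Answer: -12914169468563782657/3129269423936 ≈ -4.1269e+6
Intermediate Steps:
X = 3129269423936 (X = 1339346*2336416 = 3129269423936)
-4126896 - 1/X = -4126896 - 1/3129269423936 = -12914169468563782657/3129269423936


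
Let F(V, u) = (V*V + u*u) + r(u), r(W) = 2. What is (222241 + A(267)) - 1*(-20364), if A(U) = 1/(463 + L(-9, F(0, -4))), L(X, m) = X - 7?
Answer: 108444436/447 ≈ 2.4261e+5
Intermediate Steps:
F(V, u) = 2 + V² + u² (F(V, u) = (V*V + u*u) + 2 = (V² + u²) + 2 = 2 + V² + u²)
L(X, m) = -7 + X
A(U) = 1/447 (A(U) = 1/(463 + (-7 - 9)) = 1/(463 - 16) = 1/447)
(222241 + A(267)) - 1*(-20364) = (222241 + 1/447) - 1*(-20364) = 99341728/447 + 20364 = 108444436/447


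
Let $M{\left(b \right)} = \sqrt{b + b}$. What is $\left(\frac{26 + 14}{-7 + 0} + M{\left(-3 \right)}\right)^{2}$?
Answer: $\frac{1306}{49} - \frac{80 i \sqrt{6}}{7} \approx 26.653 - 27.994 i$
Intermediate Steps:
$M{\left(b \right)} = \sqrt{2} \sqrt{b}$ ($M{\left(b \right)} = \sqrt{2 b} = \sqrt{2} \sqrt{b}$)
$\left(\frac{26 + 14}{-7 + 0} + M{\left(-3 \right)}\right)^{2} = \left(\frac{26 + 14}{-7 + 0} + \sqrt{2} \sqrt{-3}\right)^{2} = \left(\frac{40}{-7} + \sqrt{2} i \sqrt{3}\right)^{2} = \left(40 \left(- \frac{1}{7}\right) + i \sqrt{6}\right)^{2} = \left(- \frac{40}{7} + i \sqrt{6}\right)^{2}$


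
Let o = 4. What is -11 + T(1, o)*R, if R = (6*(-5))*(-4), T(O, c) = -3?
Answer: -371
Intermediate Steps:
R = 120 (R = -30*(-4) = 120)
-11 + T(1, o)*R = -11 - 3*120 = -11 - 360 = -371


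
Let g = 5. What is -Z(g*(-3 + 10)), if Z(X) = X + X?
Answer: -70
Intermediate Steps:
Z(X) = 2*X
-Z(g*(-3 + 10)) = -2*5*(-3 + 10) = -2*5*7 = -2*35 = -1*70 = -70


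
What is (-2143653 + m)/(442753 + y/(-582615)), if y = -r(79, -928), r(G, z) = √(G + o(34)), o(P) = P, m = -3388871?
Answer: -207868245940331749953675/16635136059928470854728 + 805832867565*√113/16635136059928470854728 ≈ -12.496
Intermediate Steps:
r(G, z) = √(34 + G) (r(G, z) = √(G + 34) = √(34 + G))
y = -√113 (y = -√(34 + 79) = -√113 ≈ -10.630)
(-2143653 + m)/(442753 + y/(-582615)) = (-2143653 - 3388871)/(442753 - √113/(-582615)) = -5532524/(442753 - √113*(-1/582615)) = -5532524/(442753 + √113/582615)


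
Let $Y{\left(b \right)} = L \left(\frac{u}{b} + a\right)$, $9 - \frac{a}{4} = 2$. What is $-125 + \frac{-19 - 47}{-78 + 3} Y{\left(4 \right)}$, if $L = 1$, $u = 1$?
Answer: $- \frac{5007}{50} \approx -100.14$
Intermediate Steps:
$a = 28$ ($a = 36 - 8 = 28$)
$Y{\left(b \right)} = 28 + \frac{1}{b}$ ($Y{\left(b \right)} = 1 \left(1 \frac{1}{b} + 28\right) = 1 \left(\frac{1}{b} + 28\right) = 1 \left(28 + \frac{1}{b}\right) = 28 + \frac{1}{b}$)
$-125 + \frac{-19 - 47}{-78 + 3} Y{\left(4 \right)} = -125 + \frac{-19 - 47}{-78 + 3} \left(28 + \frac{1}{4}\right) = -125 + - \frac{66}{-75} \left(28 + \frac{1}{4}\right) = -125 + \left(-66\right) \left(- \frac{1}{75}\right) \frac{113}{4} = -125 + \frac{22}{25} \cdot \frac{113}{4} = -125 + \frac{1243}{50} = - \frac{5007}{50}$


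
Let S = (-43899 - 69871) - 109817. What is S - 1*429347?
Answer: -652934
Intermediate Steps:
S = -223587 (S = -113770 - 109817 = -223587)
S - 1*429347 = -223587 - 1*429347 = -223587 - 429347 = -652934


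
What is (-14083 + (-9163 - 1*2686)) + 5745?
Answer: -20187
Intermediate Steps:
(-14083 + (-9163 - 1*2686)) + 5745 = (-14083 + (-9163 - 2686)) + 5745 = (-14083 - 11849) + 5745 = -25932 + 5745 = -20187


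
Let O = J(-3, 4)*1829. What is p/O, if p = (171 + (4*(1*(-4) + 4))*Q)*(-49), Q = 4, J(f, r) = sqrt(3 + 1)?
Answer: -8379/3658 ≈ -2.2906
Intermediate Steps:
J(f, r) = 2 (J(f, r) = sqrt(4) = 2)
O = 3658 (O = 2*1829 = 3658)
p = -8379 (p = (171 + (4*(1*(-4) + 4))*4)*(-49) = (171 + (4*(-4 + 4))*4)*(-49) = (171 + (4*0)*4)*(-49) = (171 + 0*4)*(-49) = (171 + 0)*(-49) = 171*(-49) = -8379)
p/O = -8379/3658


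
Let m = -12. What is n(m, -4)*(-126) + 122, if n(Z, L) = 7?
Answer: -760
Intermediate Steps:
n(m, -4)*(-126) + 122 = 7*(-126) + 122 = -882 + 122 = -760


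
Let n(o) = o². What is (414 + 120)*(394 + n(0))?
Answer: 210396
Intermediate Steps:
(414 + 120)*(394 + n(0)) = (414 + 120)*(394 + 0²) = 534*(394 + 0) = 534*394 = 210396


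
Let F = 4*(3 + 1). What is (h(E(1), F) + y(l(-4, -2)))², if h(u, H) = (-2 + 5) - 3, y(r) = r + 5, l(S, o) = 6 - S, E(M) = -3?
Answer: 225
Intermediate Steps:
y(r) = 5 + r
F = 16 (F = 4*4 = 16)
h(u, H) = 0 (h(u, H) = 3 - 3 = 0)
(h(E(1), F) + y(l(-4, -2)))² = (0 + (5 + (6 - 1*(-4))))² = (0 + (5 + (6 + 4)))² = (0 + (5 + 10))² = (0 + 15)² = 15² = 225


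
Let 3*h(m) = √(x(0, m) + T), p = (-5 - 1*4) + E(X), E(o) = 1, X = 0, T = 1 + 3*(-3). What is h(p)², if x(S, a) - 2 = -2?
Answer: -8/9 ≈ -0.88889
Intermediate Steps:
x(S, a) = 0 (x(S, a) = 2 - 2 = 0)
T = -8 (T = 1 - 9 = -8)
p = -8 (p = (-5 - 1*4) + 1 = (-5 - 4) + 1 = -9 + 1 = -8)
h(m) = 2*I*√2/3 (h(m) = √(0 - 8)/3 = √(-8)/3 = (2*I*√2)/3 = 2*I*√2/3)
h(p)² = (2*I*√2/3)² = -8/9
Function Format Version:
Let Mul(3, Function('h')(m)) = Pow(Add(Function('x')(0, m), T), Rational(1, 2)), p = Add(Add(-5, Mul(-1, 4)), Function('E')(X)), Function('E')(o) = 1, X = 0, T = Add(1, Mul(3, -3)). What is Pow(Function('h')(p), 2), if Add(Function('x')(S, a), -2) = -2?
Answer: Rational(-8, 9) ≈ -0.88889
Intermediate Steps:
Function('x')(S, a) = 0 (Function('x')(S, a) = Add(2, -2) = 0)
T = -8 (T = Add(1, -9) = -8)
p = -8 (p = Add(Add(-5, Mul(-1, 4)), 1) = Add(Add(-5, -4), 1) = Add(-9, 1) = -8)
Function('h')(m) = Mul(Rational(2, 3), I, Pow(2, Rational(1, 2))) (Function('h')(m) = Mul(Rational(1, 3), Pow(Add(0, -8), Rational(1, 2))) = Mul(Rational(1, 3), Pow(-8, Rational(1, 2))) = Mul(Rational(1, 3), Mul(2, I, Pow(2, Rational(1, 2)))) = Mul(Rational(2, 3), I, Pow(2, Rational(1, 2))))
Pow(Function('h')(p), 2) = Pow(Mul(Rational(2, 3), I, Pow(2, Rational(1, 2))), 2) = Rational(-8, 9)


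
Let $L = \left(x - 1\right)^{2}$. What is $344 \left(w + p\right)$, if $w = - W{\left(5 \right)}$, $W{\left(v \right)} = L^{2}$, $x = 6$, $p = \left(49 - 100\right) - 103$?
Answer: $-267976$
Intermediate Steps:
$p = -154$ ($p = -51 - 103 = -154$)
$L = 25$ ($L = \left(6 - 1\right)^{2} = 5^{2} = 25$)
$W{\left(v \right)} = 625$ ($W{\left(v \right)} = 25^{2} = 625$)
$w = -625$ ($w = \left(-1\right) 625 = -625$)
$344 \left(w + p\right) = 344 \left(-625 - 154\right) = 344 \left(-779\right) = -267976$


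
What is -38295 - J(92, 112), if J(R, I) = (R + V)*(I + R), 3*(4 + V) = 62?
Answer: -60463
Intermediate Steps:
V = 50/3 (V = -4 + (⅓)*62 = -4 + 62/3 = 50/3 ≈ 16.667)
J(R, I) = (50/3 + R)*(I + R) (J(R, I) = (R + 50/3)*(I + R) = (50/3 + R)*(I + R))
-38295 - J(92, 112) = -38295 - (92² + (50/3)*112 + (50/3)*92 + 112*92) = -38295 - (8464 + 5600/3 + 4600/3 + 10304) = -38295 - 1*22168 = -38295 - 22168 = -60463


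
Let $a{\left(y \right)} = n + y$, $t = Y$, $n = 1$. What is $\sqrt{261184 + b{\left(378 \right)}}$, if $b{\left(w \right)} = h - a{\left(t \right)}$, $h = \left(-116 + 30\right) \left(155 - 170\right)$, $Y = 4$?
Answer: $\sqrt{262469} \approx 512.32$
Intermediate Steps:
$t = 4$
$a{\left(y \right)} = 1 + y$
$h = 1290$ ($h = \left(-86\right) \left(-15\right) = 1290$)
$b{\left(w \right)} = 1285$ ($b{\left(w \right)} = 1290 - \left(1 + 4\right) = 1290 - 5 = 1285$)
$\sqrt{261184 + b{\left(378 \right)}} = \sqrt{261184 + 1285} = \sqrt{262469}$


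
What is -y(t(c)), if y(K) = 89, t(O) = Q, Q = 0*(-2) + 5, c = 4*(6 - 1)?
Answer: -89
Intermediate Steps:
c = 20 (c = 4*5 = 20)
Q = 5 (Q = 0 + 5 = 5)
t(O) = 5
-y(t(c)) = -1*89 = -89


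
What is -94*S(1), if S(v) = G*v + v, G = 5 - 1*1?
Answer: -470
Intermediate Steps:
G = 4 (G = 5 - 1 = 4)
S(v) = 5*v (S(v) = 4*v + v = 5*v)
-94*S(1) = -470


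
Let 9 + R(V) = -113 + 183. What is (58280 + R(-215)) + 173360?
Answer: 231701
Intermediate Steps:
R(V) = 61 (R(V) = -9 + (-113 + 183) = -9 + 70 = 61)
(58280 + R(-215)) + 173360 = (58280 + 61) + 173360 = 58341 + 173360 = 231701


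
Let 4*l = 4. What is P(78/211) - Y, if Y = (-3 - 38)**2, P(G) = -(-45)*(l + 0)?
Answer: -1636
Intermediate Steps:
l = 1 (l = (1/4)*4 = 1)
P(G) = 45 (P(G) = -(-45)*(1 + 0) = -(-45) = -9*(-5) = 45)
Y = 1681 (Y = (-41)**2 = 1681)
P(78/211) - Y = 45 - 1*1681 = 45 - 1681 = -1636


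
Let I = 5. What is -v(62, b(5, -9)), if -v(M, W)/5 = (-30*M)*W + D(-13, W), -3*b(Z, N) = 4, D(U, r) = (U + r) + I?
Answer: 37060/3 ≈ 12353.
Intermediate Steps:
D(U, r) = 5 + U + r (D(U, r) = (U + r) + 5 = 5 + U + r)
b(Z, N) = -4/3 (b(Z, N) = -⅓*4 = -4/3)
v(M, W) = 40 - 5*W + 150*M*W (v(M, W) = -5*((-30*M)*W + (5 - 13 + W)) = -5*(-30*M*W + (-8 + W)) = -5*(-8 + W - 30*M*W) = 40 - 5*W + 150*M*W)
-v(62, b(5, -9)) = -(40 - 5*(-4/3) + 150*62*(-4/3)) = -(40 + 20/3 - 12400) = -1*(-37060/3) = 37060/3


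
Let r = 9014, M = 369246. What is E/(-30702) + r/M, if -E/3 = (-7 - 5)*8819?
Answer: -9746079103/944715891 ≈ -10.316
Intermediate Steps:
E = 317484 (E = -3*(-7 - 5)*8819 = -(-36)*8819 = -3*(-105828) = 317484)
E/(-30702) + r/M = 317484/(-30702) + 9014/369246 = 317484*(-1/30702) + 9014*(1/369246) = -52914/5117 + 4507/184623 = -9746079103/944715891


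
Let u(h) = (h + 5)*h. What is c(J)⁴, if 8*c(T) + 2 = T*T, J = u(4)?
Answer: 175233494881/256 ≈ 6.8451e+8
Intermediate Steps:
u(h) = h*(5 + h) (u(h) = (5 + h)*h = h*(5 + h))
J = 36 (J = 4*(5 + 4) = 4*9 = 36)
c(T) = -¼ + T²/8 (c(T) = -¼ + (T*T)/8 = -¼ + T²/8)
c(J)⁴ = (-¼ + (⅛)*36²)⁴ = (-¼ + (⅛)*1296)⁴ = (-¼ + 162)⁴ = (647/4)⁴ = 175233494881/256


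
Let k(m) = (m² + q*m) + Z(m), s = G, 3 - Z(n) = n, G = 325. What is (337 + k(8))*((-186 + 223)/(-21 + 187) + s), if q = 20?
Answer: 15008386/83 ≈ 1.8082e+5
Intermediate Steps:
Z(n) = 3 - n
s = 325
k(m) = 3 + m² + 19*m (k(m) = (m² + 20*m) + (3 - m) = 3 + m² + 19*m)
(337 + k(8))*((-186 + 223)/(-21 + 187) + s) = (337 + (3 + 8² + 19*8))*((-186 + 223)/(-21 + 187) + 325) = (337 + (3 + 64 + 152))*(37/166 + 325) = (337 + 219)*(37*(1/166) + 325) = 556*(37/166 + 325) = 556*(53987/166) = 15008386/83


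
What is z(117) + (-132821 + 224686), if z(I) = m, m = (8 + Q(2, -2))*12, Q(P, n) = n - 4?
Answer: 91889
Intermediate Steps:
Q(P, n) = -4 + n
m = 24 (m = (8 + (-4 - 2))*12 = (8 - 6)*12 = 2*12 = 24)
z(I) = 24
z(117) + (-132821 + 224686) = 24 + (-132821 + 224686) = 24 + 91865 = 91889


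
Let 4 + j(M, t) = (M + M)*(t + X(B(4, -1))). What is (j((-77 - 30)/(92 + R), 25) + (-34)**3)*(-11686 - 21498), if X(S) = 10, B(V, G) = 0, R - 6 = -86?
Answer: 3975327056/3 ≈ 1.3251e+9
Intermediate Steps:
R = -80 (R = 6 - 86 = -80)
j(M, t) = -4 + 2*M*(10 + t) (j(M, t) = -4 + (M + M)*(t + 10) = -4 + (2*M)*(10 + t) = -4 + 2*M*(10 + t))
(j((-77 - 30)/(92 + R), 25) + (-34)**3)*(-11686 - 21498) = ((-4 + 20*((-77 - 30)/(92 - 80)) + 2*((-77 - 30)/(92 - 80))*25) + (-34)**3)*(-11686 - 21498) = ((-4 + 20*(-107/12) + 2*(-107/12)*25) - 39304)*(-33184) = ((-4 - 535/3 - 2675/6) - 39304)*(-33184) = (-3769/6 - 39304)*(-33184) = -239593/6*(-33184) = 3975327056/3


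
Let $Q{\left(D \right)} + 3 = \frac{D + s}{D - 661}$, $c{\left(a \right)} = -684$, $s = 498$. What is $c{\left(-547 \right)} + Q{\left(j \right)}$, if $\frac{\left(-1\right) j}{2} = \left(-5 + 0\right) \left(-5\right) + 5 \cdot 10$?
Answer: $- \frac{557505}{811} \approx -687.43$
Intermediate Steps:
$j = -150$ ($j = - 2 \left(\left(-5 + 0\right) \left(-5\right) + 5 \cdot 10\right) = - 2 \left(\left(-5\right) \left(-5\right) + 50\right) = - 2 \left(25 + 50\right) = \left(-2\right) 75 = -150$)
$Q{\left(D \right)} = -3 + \frac{498 + D}{-661 + D}$ ($Q{\left(D \right)} = -3 + \frac{D + 498}{D - 661} = -3 + \frac{498 + D}{-661 + D}$)
$c{\left(-547 \right)} + Q{\left(j \right)} = -684 + \frac{2481 - -300}{-661 - 150} = -684 + \frac{2481 + 300}{-811} = -684 - \frac{2781}{811} = - \frac{557505}{811}$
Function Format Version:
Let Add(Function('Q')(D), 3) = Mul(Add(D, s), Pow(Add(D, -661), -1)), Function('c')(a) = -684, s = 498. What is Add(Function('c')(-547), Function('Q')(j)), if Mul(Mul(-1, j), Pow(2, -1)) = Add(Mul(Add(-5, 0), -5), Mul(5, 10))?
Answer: Rational(-557505, 811) ≈ -687.43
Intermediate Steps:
j = -150 (j = Mul(-2, Add(Mul(Add(-5, 0), -5), Mul(5, 10))) = Mul(-2, Add(Mul(-5, -5), 50)) = Mul(-2, Add(25, 50)) = Mul(-2, 75) = -150)
Function('Q')(D) = Add(-3, Mul(Pow(Add(-661, D), -1), Add(498, D))) (Function('Q')(D) = Add(-3, Mul(Add(D, 498), Pow(Add(D, -661), -1))) = Add(-3, Mul(Add(498, D), Pow(Add(-661, D), -1))) = Add(-3, Mul(Pow(Add(-661, D), -1), Add(498, D))))
Add(Function('c')(-547), Function('Q')(j)) = Add(-684, Mul(Pow(Add(-661, -150), -1), Add(2481, Mul(-2, -150)))) = Add(-684, Mul(Pow(-811, -1), Add(2481, 300))) = Add(-684, Mul(Rational(-1, 811), 2781)) = Add(-684, Rational(-2781, 811)) = Rational(-557505, 811)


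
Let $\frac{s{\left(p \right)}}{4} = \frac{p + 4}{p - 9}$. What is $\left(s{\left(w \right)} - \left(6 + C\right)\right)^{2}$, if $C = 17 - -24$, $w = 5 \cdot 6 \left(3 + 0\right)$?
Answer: $\frac{11771761}{6561} \approx 1794.2$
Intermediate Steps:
$w = 90$ ($w = 30 \cdot 3 = 90$)
$s{\left(p \right)} = \frac{4 \left(4 + p\right)}{-9 + p}$ ($s{\left(p \right)} = 4 \frac{p + 4}{p - 9} = 4 \frac{4 + p}{-9 + p} = \frac{4 \left(4 + p\right)}{-9 + p}$)
$C = 41$ ($C = 17 + 24 = 41$)
$\left(s{\left(w \right)} - \left(6 + C\right)\right)^{2} = \left(\frac{4 \left(4 + 90\right)}{-9 + 90} - 47\right)^{2} = \left(4 \cdot \frac{1}{81} \cdot 94 - 47\right)^{2} = \left(\frac{376}{81} - 47\right)^{2} = \left(- \frac{3431}{81}\right)^{2} = \frac{11771761}{6561}$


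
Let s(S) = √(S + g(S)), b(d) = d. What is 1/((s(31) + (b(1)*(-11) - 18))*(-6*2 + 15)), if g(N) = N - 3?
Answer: -29/2346 - √59/2346 ≈ -0.015636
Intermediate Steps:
g(N) = -3 + N
s(S) = √(-3 + 2*S) (s(S) = √(S + (-3 + S)) = √(-3 + 2*S))
1/((s(31) + (b(1)*(-11) - 18))*(-6*2 + 15)) = 1/((√(-3 + 2*31) + (1*(-11) - 18))*(-6*2 + 15)) = 1/((√(-3 + 62) + (-11 - 18))*(-12 + 15)) = 1/((√59 - 29)*3) = 1/((-29 + √59)*3) = 1/(-87 + 3*√59)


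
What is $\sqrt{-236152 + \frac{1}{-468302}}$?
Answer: $\frac{i \sqrt{51789730744619310}}{468302} \approx 485.95 i$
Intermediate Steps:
$\sqrt{-236152 + \frac{1}{-468302}} = \sqrt{-236152 - \frac{1}{468302}} = \sqrt{- \frac{110590453905}{468302}} = \frac{i \sqrt{51789730744619310}}{468302}$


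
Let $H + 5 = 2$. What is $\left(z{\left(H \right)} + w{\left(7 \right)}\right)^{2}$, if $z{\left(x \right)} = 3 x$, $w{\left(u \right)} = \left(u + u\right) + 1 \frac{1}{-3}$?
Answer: $\frac{196}{9} \approx 21.778$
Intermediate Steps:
$w{\left(u \right)} = - \frac{1}{3} + 2 u$ ($w{\left(u \right)} = 2 u + 1 \left(- \frac{1}{3}\right) = 2 u - \frac{1}{3} = - \frac{1}{3} + 2 u$)
$H = -3$ ($H = -5 + 2 = -3$)
$\left(z{\left(H \right)} + w{\left(7 \right)}\right)^{2} = \left(3 \left(-3\right) + \left(- \frac{1}{3} + 2 \cdot 7\right)\right)^{2} = \left(-9 + \left(- \frac{1}{3} + 14\right)\right)^{2} = \left(-9 + \frac{41}{3}\right)^{2} = \left(\frac{14}{3}\right)^{2} = \frac{196}{9}$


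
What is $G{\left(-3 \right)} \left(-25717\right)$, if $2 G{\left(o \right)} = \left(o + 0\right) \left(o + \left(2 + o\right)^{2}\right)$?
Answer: $-77151$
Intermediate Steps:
$G{\left(o \right)} = \frac{o \left(o + \left(2 + o\right)^{2}\right)}{2}$ ($G{\left(o \right)} = \frac{\left(o + 0\right) \left(o + \left(2 + o\right)^{2}\right)}{2} = \frac{o \left(o + \left(2 + o\right)^{2}\right)}{2}$)
$G{\left(-3 \right)} \left(-25717\right) = \frac{1}{2} \left(-3\right) \left(-3 + \left(2 - 3\right)^{2}\right) \left(-25717\right) = \frac{1}{2} \left(-3\right) \left(-3 + \left(-1\right)^{2}\right) \left(-25717\right) = \frac{1}{2} \left(-3\right) \left(-3 + 1\right) \left(-25717\right) = \frac{1}{2} \left(-3\right) \left(-2\right) \left(-25717\right) = 3 \left(-25717\right) = -77151$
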